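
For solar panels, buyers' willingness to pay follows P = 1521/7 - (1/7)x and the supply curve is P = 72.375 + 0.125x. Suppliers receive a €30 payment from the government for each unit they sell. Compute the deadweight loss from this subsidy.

Pre-subsidy: 1521/7 - (1/7)x = 72.375 + 0.125x gives x* = 541 and P* = 140.
With the subsidy, sellers receive Ps = Pb + 30 for each unit, where Pb is the price buyers pay.
On the curves, Pb = 1521/7 - (1/7)x and Ps = 72.375 + 0.125x; the wedge Ps − Pb = 30 gives 72.375 + 0.125x − (1521/7 - (1/7)x) = 30, so x' = 653.
Then Pb = 1521/7 − (1/7)·653 = 124 and Ps = 72.375 + 0.125·653 = 154.
The subsidy expands output by 653 − 541 = 112 past the efficient level; on those units the gap between marginal cost and willingness to pay runs from 0 up to 30.
DWL = ½ × 30 × 112 = 1680.

Deadweight loss = €1680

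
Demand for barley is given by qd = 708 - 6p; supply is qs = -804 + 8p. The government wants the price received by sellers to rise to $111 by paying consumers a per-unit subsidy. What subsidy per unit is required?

Required subsidy s = $7 per unit

At a seller price of 111, quantity supplied is -804 + 8·111 = 84.
Buyers absorb 84 only when they pay pb with 708 − 6·pb = 84, i.e. pb = 104.
s = ps − pb = 111 − 104 = 7.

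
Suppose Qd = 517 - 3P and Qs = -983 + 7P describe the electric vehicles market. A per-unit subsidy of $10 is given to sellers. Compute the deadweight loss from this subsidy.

Deadweight loss = $105

Pre-subsidy: 517 - 3P = -983 + 7P gives P* = 150, Q* = 67.
With the subsidy, sellers receive Ps = Pb + 10 for each unit, where Pb is the price buyers pay.
Supply in terms of Pb becomes Qs = -983 + 7(Pb + 10) = -913 + 7Pb. Setting this equal to demand: 517 - 3Pb = -913 + 7Pb, so Pb = 143.
Sellers receive Ps = 143 + 10 = 153; Q' = 517 − 3·143 = 88.
The subsidy expands output by 88 − 67 = 21 past the efficient level; on those units the gap between marginal cost and willingness to pay runs from 0 up to 10.
DWL = ½ × 10 × 21 = 105.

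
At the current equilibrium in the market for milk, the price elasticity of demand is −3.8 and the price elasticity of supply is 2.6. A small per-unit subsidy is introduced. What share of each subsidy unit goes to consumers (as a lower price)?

Consumer share = 0.40625

For a small subsidy around the equilibrium, the benefit split depends on the relative slopes, which at a point are proportional to the elasticities.
Buyer share = εs/(εs + |εd|) = 2.6/(2.6 + 3.8) = 0.40625; seller share = |εd|/(εs + |εd|) = 0.59375.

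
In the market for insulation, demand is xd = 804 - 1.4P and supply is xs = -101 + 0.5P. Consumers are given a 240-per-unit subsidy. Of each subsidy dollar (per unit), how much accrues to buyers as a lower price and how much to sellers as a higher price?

Pre-subsidy: 804 - 1.4P = -101 + 0.5P gives P* = 9050/19, x* = 2606/19.
With the rebate, buyers effectively pay Pb = Ps − 240, where Ps is the price sellers receive.
Demand in terms of Ps becomes xd = 804 − 1.4(Ps − 240) = 1140 - 1.4Ps. Setting this equal to supply: 1140 - 1.4Ps = -101 + 0.5Ps, so Ps = 12410/19.
Buyers pay Pb = 12410/19 − 240 = 7850/19; x' = -101 + 0.5·(12410/19) = 4286/19.
Buyers' price falls by P* − Pb = 9050/19 − 7850/19 = 1200/19; sellers' price rises by Ps − P* = 12410/19 − 9050/19 = 3360/19.

Buyers gain 1200/19 per unit; sellers gain 3360/19 per unit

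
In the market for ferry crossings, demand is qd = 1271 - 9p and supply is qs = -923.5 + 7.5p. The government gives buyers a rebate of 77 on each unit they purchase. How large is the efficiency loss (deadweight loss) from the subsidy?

Deadweight loss = 12127.5

Pre-subsidy: 1271 - 9p = -923.5 + 7.5p gives p* = 133, q* = 74.
With the rebate, buyers effectively pay pb = ps − 77, where ps is the price sellers receive.
Demand in terms of ps becomes qd = 1271 − 9(ps − 77) = 1964 - 9ps. Setting this equal to supply: 1964 - 9ps = -923.5 + 7.5ps, so ps = 175.
Buyers pay pb = 175 − 77 = 98; q' = -923.5 + 7.5·175 = 389.
The subsidy expands output by 389 − 74 = 315 past the efficient level; on those units the gap between marginal cost and willingness to pay runs from 0 up to 77.
DWL = ½ × 77 × 315 = 12127.5.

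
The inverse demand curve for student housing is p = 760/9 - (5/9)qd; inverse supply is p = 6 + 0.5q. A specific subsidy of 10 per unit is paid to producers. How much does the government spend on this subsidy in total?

Government cost = 15920/19

Pre-subsidy: 760/9 - (5/9)q = 6 + 0.5q gives q* = 1412/19 and p* = 820/19.
With the subsidy, sellers receive ps = pb + 10 for each unit, where pb is the price buyers pay.
On the curves, pb = 760/9 - (5/9)q and ps = 6 + 0.5q; the wedge ps − pb = 10 gives 6 + 0.5q − (760/9 - (5/9)q) = 10, so q' = 1592/19.
Then pb = 760/9 − (5/9)·(1592/19) = 720/19 and ps = 6 + 0.5·(1592/19) = 910/19.
Government outlay = subsidy × quantity = 10 × 1592/19 = 15920/19.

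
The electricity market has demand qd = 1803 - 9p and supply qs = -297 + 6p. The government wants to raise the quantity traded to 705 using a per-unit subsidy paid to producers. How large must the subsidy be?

Required subsidy s = 45 per unit

At q = 705, invert demand for the buyer price: pb = (1803 − 705)/9 = 122; invert supply for the seller price: ps = (705 − (-297))/6 = 167.
The subsidy must fill the gap: s = ps − pb = 167 − 122 = 45.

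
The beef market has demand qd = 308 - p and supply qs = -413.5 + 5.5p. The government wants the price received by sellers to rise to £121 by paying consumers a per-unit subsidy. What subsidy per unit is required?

Required subsidy s = £65 per unit

At a seller price of 121, quantity supplied is -413.5 + 5.5·121 = 252.
Buyers absorb 252 only when they pay pb with 308 − 1·pb = 252, i.e. pb = 56.
s = ps − pb = 121 − 56 = 65.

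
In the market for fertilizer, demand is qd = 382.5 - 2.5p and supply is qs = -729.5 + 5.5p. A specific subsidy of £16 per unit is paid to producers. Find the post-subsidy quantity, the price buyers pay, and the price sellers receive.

Pre-subsidy: 382.5 - 2.5p = -729.5 + 5.5p gives p* = 139, q* = 35.
With the subsidy, sellers receive ps = pb + 16 for each unit, where pb is the price buyers pay.
Supply in terms of pb becomes qs = -729.5 + 5.5(pb + 16) = -641.5 + 5.5pb. Setting this equal to demand: 382.5 - 2.5pb = -641.5 + 5.5pb, so pb = 128.
Sellers receive ps = 128 + 16 = 144; q' = 382.5 − 2.5·128 = 62.5.

q' = 62.5; buyers pay £128; sellers receive £144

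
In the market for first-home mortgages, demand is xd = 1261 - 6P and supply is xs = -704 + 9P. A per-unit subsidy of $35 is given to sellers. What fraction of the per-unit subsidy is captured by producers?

Producer share = 0.4

Pre-subsidy: 1261 - 6P = -704 + 9P gives P* = 131, x* = 475.
With the subsidy, sellers receive Ps = Pb + 35 for each unit, where Pb is the price buyers pay.
Supply in terms of Pb becomes xs = -704 + 9(Pb + 35) = -389 + 9Pb. Setting this equal to demand: 1261 - 6Pb = -389 + 9Pb, so Pb = 110.
Sellers receive Ps = 110 + 35 = 145; x' = 1261 − 6·110 = 601.
Buyers' price falls by P* − Pb = 131 − 110 = 21; sellers' price rises by Ps − P* = 145 − 131 = 14.
So producers capture 14/35 = 0.4 of each unit of subsidy.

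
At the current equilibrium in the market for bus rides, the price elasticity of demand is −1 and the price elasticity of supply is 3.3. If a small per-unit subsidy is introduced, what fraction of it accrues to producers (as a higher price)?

For a small subsidy around the equilibrium, the benefit split depends on the relative slopes, which at a point are proportional to the elasticities.
Buyer share = εs/(εs + |εd|) = 3.3/(3.3 + 1) = 33/43; seller share = |εd|/(εs + |εd|) = 10/43.
So producers capture 10/43 of the subsidy.

Producer share = 10/43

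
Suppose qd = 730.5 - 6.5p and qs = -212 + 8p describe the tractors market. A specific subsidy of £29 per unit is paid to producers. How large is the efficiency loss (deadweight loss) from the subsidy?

Deadweight loss = £1508

Pre-subsidy: 730.5 - 6.5p = -212 + 8p gives p* = 65, q* = 308.
With the subsidy, sellers receive ps = pb + 29 for each unit, where pb is the price buyers pay.
Supply in terms of pb becomes qs = -212 + 8(pb + 29) = 20 + 8pb. Setting this equal to demand: 730.5 - 6.5pb = 20 + 8pb, so pb = 49.
Sellers receive ps = 49 + 29 = 78; q' = 730.5 − 6.5·49 = 412.
The subsidy expands output by 412 − 308 = 104 past the efficient level; on those units the gap between marginal cost and willingness to pay runs from 0 up to 29.
DWL = ½ × 29 × 104 = 1508.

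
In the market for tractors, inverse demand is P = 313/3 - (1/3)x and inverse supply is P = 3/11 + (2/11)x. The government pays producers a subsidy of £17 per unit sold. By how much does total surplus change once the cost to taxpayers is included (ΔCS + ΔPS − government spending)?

Net change in total surplus = -£280.5

Pre-subsidy: 313/3 - (1/3)x = 3/11 + (2/11)x gives x* = 202 and P* = 37.
With the subsidy, sellers receive Ps = Pb + 17 for each unit, where Pb is the price buyers pay.
On the curves, Pb = 313/3 - (1/3)x and Ps = 3/11 + (2/11)x; the wedge Ps − Pb = 17 gives 3/11 + (2/11)x − (313/3 - (1/3)x) = 17, so x' = 235.
Then Pb = 313/3 − (1/3)·235 = 26 and Ps = 3/11 + (2/11)·235 = 43.
ΔCS = ½(202 + 235)(37 − 26) = 2403.5; ΔPS = ½(202 + 235)(43 − 37) = 1311.
Government spending = 17 × 235 = 3995.
Net change = 2403.5 + 1311 − 3995 = -280.5. The loss equals the DWL triangle ½·17·33.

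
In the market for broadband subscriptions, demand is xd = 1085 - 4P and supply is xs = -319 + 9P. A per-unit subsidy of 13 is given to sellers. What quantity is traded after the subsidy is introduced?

x' = 689

Pre-subsidy: 1085 - 4P = -319 + 9P gives P* = 108, x* = 653.
With the subsidy, sellers receive Ps = Pb + 13 for each unit, where Pb is the price buyers pay.
Supply in terms of Pb becomes xs = -319 + 9(Pb + 13) = -202 + 9Pb. Setting this equal to demand: 1085 - 4Pb = -202 + 9Pb, so Pb = 99.
Sellers receive Ps = 99 + 13 = 112; x' = 1085 − 4·99 = 689.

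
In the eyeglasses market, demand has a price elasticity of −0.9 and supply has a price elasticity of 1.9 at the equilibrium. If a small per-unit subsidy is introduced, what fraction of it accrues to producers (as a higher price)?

Producer share = 9/28

For a small subsidy around the equilibrium, the benefit split depends on the relative slopes, which at a point are proportional to the elasticities.
Buyer share = εs/(εs + |εd|) = 1.9/(1.9 + 0.9) = 19/28; seller share = |εd|/(εs + |εd|) = 9/28.
So producers capture 9/28 of the subsidy.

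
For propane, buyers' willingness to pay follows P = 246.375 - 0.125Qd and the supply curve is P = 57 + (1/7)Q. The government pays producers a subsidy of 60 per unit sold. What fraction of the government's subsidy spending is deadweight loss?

Pre-subsidy: 246.375 - 0.125Q = 57 + (1/7)Q gives Q* = 707 and P* = 158.
With the subsidy, sellers receive Ps = Pb + 60 for each unit, where Pb is the price buyers pay.
On the curves, Pb = 246.375 - 0.125Q and Ps = 57 + (1/7)Q; the wedge Ps − Pb = 60 gives 57 + (1/7)Q − (246.375 - 0.125Q) = 60, so Q' = 931.
Then Pb = 246.375 − 0.125·931 = 130 and Ps = 57 + (1/7)·931 = 190.
ΔCS = ½(707 + 931)(158 − 130) = 22932; ΔPS = ½(707 + 931)(190 − 158) = 26208.
Government spending = 60 × 931 = 55860.
DWL = ½ × 60 × (931 − 707) = 6720; fraction = 6720 / 55860 = 16/133.

DWL / government spending = 16/133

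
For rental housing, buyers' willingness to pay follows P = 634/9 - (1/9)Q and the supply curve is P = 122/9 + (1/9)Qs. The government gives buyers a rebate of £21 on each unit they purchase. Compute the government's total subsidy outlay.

Government cost = £7360.5

Pre-subsidy: 634/9 - (1/9)Q = 122/9 + (1/9)Q gives Q* = 256 and P* = 42.
With the rebate, buyers effectively pay Pb = Ps − 21, where Ps is the price sellers receive.
On the curves, Pb = 634/9 - (1/9)Q and Ps = 122/9 + (1/9)Q; the wedge Ps − Pb = 21 gives 122/9 + (1/9)Q − (634/9 - (1/9)Q) = 21, so Q' = 350.5.
Then Pb = 634/9 − (1/9)·350.5 = 31.5 and Ps = 122/9 + (1/9)·350.5 = 52.5.
Government outlay = subsidy × quantity = 21 × 350.5 = 7360.5.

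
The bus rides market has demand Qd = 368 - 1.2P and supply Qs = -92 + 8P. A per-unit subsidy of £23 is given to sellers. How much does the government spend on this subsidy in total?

Government cost = £7636

Pre-subsidy: 368 - 1.2P = -92 + 8P gives P* = 50, Q* = 308.
With the subsidy, sellers receive Ps = Pb + 23 for each unit, where Pb is the price buyers pay.
Supply in terms of Pb becomes Qs = -92 + 8(Pb + 23) = 92 + 8Pb. Setting this equal to demand: 368 - 1.2Pb = 92 + 8Pb, so Pb = 30.
Sellers receive Ps = 30 + 23 = 53; Q' = 368 − 1.2·30 = 332.
Government outlay = subsidy × quantity = 23 × 332 = 7636.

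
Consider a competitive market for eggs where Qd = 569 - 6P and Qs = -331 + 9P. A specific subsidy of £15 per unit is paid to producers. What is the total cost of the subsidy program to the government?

Government cost = £3945

Pre-subsidy: 569 - 6P = -331 + 9P gives P* = 60, Q* = 209.
With the subsidy, sellers receive Ps = Pb + 15 for each unit, where Pb is the price buyers pay.
Supply in terms of Pb becomes Qs = -331 + 9(Pb + 15) = -196 + 9Pb. Setting this equal to demand: 569 - 6Pb = -196 + 9Pb, so Pb = 51.
Sellers receive Ps = 51 + 15 = 66; Q' = 569 − 6·51 = 263.
Government outlay = subsidy × quantity = 15 × 263 = 3945.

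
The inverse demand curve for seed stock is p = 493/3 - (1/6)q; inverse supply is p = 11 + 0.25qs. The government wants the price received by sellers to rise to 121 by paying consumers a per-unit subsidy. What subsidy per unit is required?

Required subsidy s = 30 per unit

At a seller price of 121, quantity supplied is -44 + 4·121 = 440.
Buyers absorb 440 only when they pay pb = 493/3 − (1/6)·440 = 91.
s = ps − pb = 121 − 91 = 30.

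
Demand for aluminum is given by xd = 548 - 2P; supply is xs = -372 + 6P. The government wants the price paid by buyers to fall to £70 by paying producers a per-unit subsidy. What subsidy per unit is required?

Required subsidy s = £60 per unit

At a buyer price of 70, quantity demanded is 548 − 2·70 = 408.
Sellers supply 408 only when they receive Ps with -372 + 6·Ps = 408, i.e. Ps = 130.
s = Ps − Pb = 130 − 70 = 60.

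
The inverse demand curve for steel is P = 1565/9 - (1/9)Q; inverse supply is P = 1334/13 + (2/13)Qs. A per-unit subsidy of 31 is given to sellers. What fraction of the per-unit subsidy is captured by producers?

Pre-subsidy: 1565/9 - (1/9)Q = 1334/13 + (2/13)Q gives Q* = 269 and P* = 144.
With the subsidy, sellers receive Ps = Pb + 31 for each unit, where Pb is the price buyers pay.
On the curves, Pb = 1565/9 - (1/9)Q and Ps = 1334/13 + (2/13)Q; the wedge Ps − Pb = 31 gives 1334/13 + (2/13)Q − (1565/9 - (1/9)Q) = 31, so Q' = 386.
Then Pb = 1565/9 − (1/9)·386 = 131 and Ps = 1334/13 + (2/13)·386 = 162.
Buyers' price falls by P* − Pb = 144 − 131 = 13; sellers' price rises by Ps − P* = 162 − 144 = 18.
So producers capture 18/31 = 18/31 of each unit of subsidy.

Producer share = 18/31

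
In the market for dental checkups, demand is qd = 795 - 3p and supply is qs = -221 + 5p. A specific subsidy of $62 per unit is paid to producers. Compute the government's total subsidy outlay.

Pre-subsidy: 795 - 3p = -221 + 5p gives p* = 127, q* = 414.
With the subsidy, sellers receive ps = pb + 62 for each unit, where pb is the price buyers pay.
Supply in terms of pb becomes qs = -221 + 5(pb + 62) = 89 + 5pb. Setting this equal to demand: 795 - 3pb = 89 + 5pb, so pb = 88.25.
Sellers receive ps = 88.25 + 62 = 150.25; q' = 795 − 3·88.25 = 530.25.
Government outlay = subsidy × quantity = 62 × 530.25 = 32875.5.

Government cost = $32875.5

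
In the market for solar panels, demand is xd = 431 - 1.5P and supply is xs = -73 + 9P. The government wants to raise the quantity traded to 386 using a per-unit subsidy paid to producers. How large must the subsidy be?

Required subsidy s = 21 per unit

At x = 386, invert demand for the buyer price: Pb = (431 − 386)/1.5 = 30; invert supply for the seller price: Ps = (386 − (-73))/9 = 51.
The subsidy must fill the gap: s = Ps − Pb = 51 − 30 = 21.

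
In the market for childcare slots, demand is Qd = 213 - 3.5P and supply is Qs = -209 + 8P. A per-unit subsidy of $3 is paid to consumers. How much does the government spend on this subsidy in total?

Pre-subsidy: 213 - 3.5P = -209 + 8P gives P* = 844/23, Q* = 1945/23.
With the rebate, buyers effectively pay Pb = Ps − 3, where Ps is the price sellers receive.
Demand in terms of Ps becomes Qd = 213 − 3.5(Ps − 3) = 223.5 - 3.5Ps. Setting this equal to supply: 223.5 - 3.5Ps = -209 + 8Ps, so Ps = 865/23.
Buyers pay Pb = 865/23 − 3 = 796/23; Q' = -209 + 8·(865/23) = 2113/23.
Government outlay = subsidy × quantity = 3 × 2113/23 = 6339/23.

Government cost = 6339/23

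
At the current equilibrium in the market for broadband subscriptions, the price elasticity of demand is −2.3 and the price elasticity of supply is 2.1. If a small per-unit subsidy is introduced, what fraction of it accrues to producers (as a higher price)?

For a small subsidy around the equilibrium, the benefit split depends on the relative slopes, which at a point are proportional to the elasticities.
Buyer share = εs/(εs + |εd|) = 2.1/(2.1 + 2.3) = 21/44; seller share = |εd|/(εs + |εd|) = 23/44.
So producers capture 23/44 of the subsidy.

Producer share = 23/44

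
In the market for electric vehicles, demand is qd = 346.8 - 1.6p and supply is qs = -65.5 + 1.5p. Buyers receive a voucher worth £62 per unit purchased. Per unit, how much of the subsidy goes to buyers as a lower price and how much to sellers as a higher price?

Buyers gain £30 per unit; sellers gain £32 per unit

Pre-subsidy: 346.8 - 1.6p = -65.5 + 1.5p gives p* = 133, q* = 134.
With the rebate, buyers effectively pay pb = ps − 62, where ps is the price sellers receive.
Demand in terms of ps becomes qd = 346.8 − 1.6(ps − 62) = 446 - 1.6ps. Setting this equal to supply: 446 - 1.6ps = -65.5 + 1.5ps, so ps = 165.
Buyers pay pb = 165 − 62 = 103; q' = -65.5 + 1.5·165 = 182.
Buyers' price falls by p* − pb = 133 − 103 = 30; sellers' price rises by ps − p* = 165 − 133 = 32.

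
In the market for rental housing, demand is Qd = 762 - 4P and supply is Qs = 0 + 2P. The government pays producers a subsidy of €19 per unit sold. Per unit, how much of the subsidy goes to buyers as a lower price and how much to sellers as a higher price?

Buyers gain 19/3 per unit; sellers gain 38/3 per unit

Pre-subsidy: 762 - 4P = 0 + 2P gives P* = 127, Q* = 254.
With the subsidy, sellers receive Ps = Pb + 19 for each unit, where Pb is the price buyers pay.
Supply in terms of Pb becomes Qs = 0 + 2(Pb + 19) = 38 + 2Pb. Setting this equal to demand: 762 - 4Pb = 38 + 2Pb, so Pb = 362/3.
Sellers receive Ps = 362/3 + 19 = 419/3; Q' = 762 − 4·(362/3) = 838/3.
Buyers' price falls by P* − Pb = 127 − 362/3 = 19/3; sellers' price rises by Ps − P* = 419/3 − 127 = 38/3.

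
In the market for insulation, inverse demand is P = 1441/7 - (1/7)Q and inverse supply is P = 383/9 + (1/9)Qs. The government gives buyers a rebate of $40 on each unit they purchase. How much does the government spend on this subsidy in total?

Government cost = $32020

Pre-subsidy: 1441/7 - (1/7)Q = 383/9 + (1/9)Q gives Q* = 643 and P* = 114.
With the rebate, buyers effectively pay Pb = Ps − 40, where Ps is the price sellers receive.
On the curves, Pb = 1441/7 - (1/7)Q and Ps = 383/9 + (1/9)Q; the wedge Ps − Pb = 40 gives 383/9 + (1/9)Q − (1441/7 - (1/7)Q) = 40, so Q' = 800.5.
Then Pb = 1441/7 − (1/7)·800.5 = 91.5 and Ps = 383/9 + (1/9)·800.5 = 131.5.
Government outlay = subsidy × quantity = 40 × 800.5 = 32020.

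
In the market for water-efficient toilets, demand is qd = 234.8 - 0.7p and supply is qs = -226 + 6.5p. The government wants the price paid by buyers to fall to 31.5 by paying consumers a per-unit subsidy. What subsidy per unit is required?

At a buyer price of 31.5, quantity demanded is 234.8 − 0.7·31.5 = 212.75.
Sellers supply 212.75 only when they receive ps with -226 + 6.5·ps = 212.75, i.e. ps = 67.5.
s = ps − pb = 67.5 − 31.5 = 36.

Required subsidy s = 36 per unit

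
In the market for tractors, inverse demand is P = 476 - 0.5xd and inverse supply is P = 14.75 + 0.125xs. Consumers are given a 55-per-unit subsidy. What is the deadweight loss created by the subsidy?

Deadweight loss = 2420

Pre-subsidy: 476 - 0.5x = 14.75 + 0.125x gives x* = 738 and P* = 107.
With the rebate, buyers effectively pay Pb = Ps − 55, where Ps is the price sellers receive.
On the curves, Pb = 476 - 0.5x and Ps = 14.75 + 0.125x; the wedge Ps − Pb = 55 gives 14.75 + 0.125x − (476 - 0.5x) = 55, so x' = 826.
Then Pb = 476 − 0.5·826 = 63 and Ps = 14.75 + 0.125·826 = 118.
The subsidy expands output by 826 − 738 = 88 past the efficient level; on those units the gap between marginal cost and willingness to pay runs from 0 up to 55.
DWL = ½ × 55 × 88 = 2420.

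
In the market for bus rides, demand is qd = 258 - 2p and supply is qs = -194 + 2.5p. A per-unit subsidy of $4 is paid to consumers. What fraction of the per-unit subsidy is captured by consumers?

Pre-subsidy: 258 - 2p = -194 + 2.5p gives p* = 904/9, q* = 514/9.
With the rebate, buyers effectively pay pb = ps − 4, where ps is the price sellers receive.
Demand in terms of ps becomes qd = 258 − 2(ps − 4) = 266 - 2ps. Setting this equal to supply: 266 - 2ps = -194 + 2.5ps, so ps = 920/9.
Buyers pay pb = 920/9 − 4 = 884/9; q' = -194 + 2.5·(920/9) = 554/9.
Buyers' price falls by p* − pb = 904/9 − 884/9 = 20/9; sellers' price rises by ps − p* = 920/9 − 904/9 = 16/9.
So consumers capture (20/9)/4 = 5/9 of each unit of subsidy.

Consumer share = 5/9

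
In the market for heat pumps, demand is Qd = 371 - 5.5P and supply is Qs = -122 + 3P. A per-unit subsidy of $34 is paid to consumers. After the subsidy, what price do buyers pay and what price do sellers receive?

Pre-subsidy: 371 - 5.5P = -122 + 3P gives P* = 58, Q* = 52.
With the rebate, buyers effectively pay Pb = Ps − 34, where Ps is the price sellers receive.
Demand in terms of Ps becomes Qd = 371 − 5.5(Ps − 34) = 558 - 5.5Ps. Setting this equal to supply: 558 - 5.5Ps = -122 + 3Ps, so Ps = 80.
Buyers pay Pb = 80 − 34 = 46; Q' = -122 + 3·80 = 118.

Buyers pay $46; sellers receive $80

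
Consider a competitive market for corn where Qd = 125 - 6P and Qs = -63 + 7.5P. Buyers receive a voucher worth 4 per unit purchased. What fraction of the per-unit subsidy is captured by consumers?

Consumer share = 5/9

Pre-subsidy: 125 - 6P = -63 + 7.5P gives P* = 376/27, Q* = 373/9.
With the rebate, buyers effectively pay Pb = Ps − 4, where Ps is the price sellers receive.
Demand in terms of Ps becomes Qd = 125 − 6(Ps − 4) = 149 - 6Ps. Setting this equal to supply: 149 - 6Ps = -63 + 7.5Ps, so Ps = 424/27.
Buyers pay Pb = 424/27 − 4 = 316/27; Q' = -63 + 7.5·(424/27) = 493/9.
Buyers' price falls by P* − Pb = 376/27 − 316/27 = 20/9; sellers' price rises by Ps − P* = 424/27 − 376/27 = 16/9.
So consumers capture (20/9)/4 = 5/9 of each unit of subsidy.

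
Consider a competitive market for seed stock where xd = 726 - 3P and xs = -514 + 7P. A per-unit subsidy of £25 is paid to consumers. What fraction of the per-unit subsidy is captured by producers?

Pre-subsidy: 726 - 3P = -514 + 7P gives P* = 124, x* = 354.
With the rebate, buyers effectively pay Pb = Ps − 25, where Ps is the price sellers receive.
Demand in terms of Ps becomes xd = 726 − 3(Ps − 25) = 801 - 3Ps. Setting this equal to supply: 801 - 3Ps = -514 + 7Ps, so Ps = 131.5.
Buyers pay Pb = 131.5 − 25 = 106.5; x' = -514 + 7·131.5 = 406.5.
Buyers' price falls by P* − Pb = 124 − 106.5 = 17.5; sellers' price rises by Ps − P* = 131.5 − 124 = 7.5.
So producers capture 7.5/25 = 0.3 of each unit of subsidy.

Producer share = 0.3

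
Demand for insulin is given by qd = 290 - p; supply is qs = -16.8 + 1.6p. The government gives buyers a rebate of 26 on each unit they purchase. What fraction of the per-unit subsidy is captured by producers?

Pre-subsidy: 290 - p = -16.8 + 1.6p gives p* = 118, q* = 172.
With the rebate, buyers effectively pay pb = ps − 26, where ps is the price sellers receive.
Demand in terms of ps becomes qd = 290 − 1(ps − 26) = 316 - ps. Setting this equal to supply: 316 - ps = -16.8 + 1.6ps, so ps = 128.
Buyers pay pb = 128 − 26 = 102; q' = -16.8 + 1.6·128 = 188.
Buyers' price falls by p* − pb = 118 − 102 = 16; sellers' price rises by ps − p* = 128 − 118 = 10.
So producers capture 10/26 = 5/13 of each unit of subsidy.

Producer share = 5/13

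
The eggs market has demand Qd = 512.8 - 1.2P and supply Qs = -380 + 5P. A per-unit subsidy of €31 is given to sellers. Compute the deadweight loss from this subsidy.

Pre-subsidy: 512.8 - 1.2P = -380 + 5P gives P* = 144, Q* = 340.
With the subsidy, sellers receive Ps = Pb + 31 for each unit, where Pb is the price buyers pay.
Supply in terms of Pb becomes Qs = -380 + 5(Pb + 31) = -225 + 5Pb. Setting this equal to demand: 512.8 - 1.2Pb = -225 + 5Pb, so Pb = 119.
Sellers receive Ps = 119 + 31 = 150; Q' = 512.8 − 1.2·119 = 370.
The subsidy expands output by 370 − 340 = 30 past the efficient level; on those units the gap between marginal cost and willingness to pay runs from 0 up to 31.
DWL = ½ × 31 × 30 = 465.

Deadweight loss = €465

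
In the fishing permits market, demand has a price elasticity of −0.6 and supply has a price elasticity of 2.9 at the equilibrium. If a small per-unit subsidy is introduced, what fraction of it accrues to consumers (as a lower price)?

Consumer share = 29/35

For a small subsidy around the equilibrium, the benefit split depends on the relative slopes, which at a point are proportional to the elasticities.
Buyer share = εs/(εs + |εd|) = 2.9/(2.9 + 0.6) = 29/35; seller share = |εd|/(εs + |εd|) = 6/35.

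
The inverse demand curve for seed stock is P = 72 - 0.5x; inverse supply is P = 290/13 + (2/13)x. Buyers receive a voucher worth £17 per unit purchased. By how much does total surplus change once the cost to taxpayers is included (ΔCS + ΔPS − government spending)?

Net change in total surplus = -£221

Pre-subsidy: 72 - 0.5x = 290/13 + (2/13)x gives x* = 76 and P* = 34.
With the rebate, buyers effectively pay Pb = Ps − 17, where Ps is the price sellers receive.
On the curves, Pb = 72 - 0.5x and Ps = 290/13 + (2/13)x; the wedge Ps − Pb = 17 gives 290/13 + (2/13)x − (72 - 0.5x) = 17, so x' = 102.
Then Pb = 72 − 0.5·102 = 21 and Ps = 290/13 + (2/13)·102 = 38.
ΔCS = ½(76 + 102)(34 − 21) = 1157; ΔPS = ½(76 + 102)(38 − 34) = 356.
Government spending = 17 × 102 = 1734.
Net change = 1157 + 356 − 1734 = -221. The loss equals the DWL triangle ½·17·26.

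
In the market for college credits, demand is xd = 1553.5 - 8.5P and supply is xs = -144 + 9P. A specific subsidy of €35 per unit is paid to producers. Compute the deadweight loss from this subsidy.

Deadweight loss = €2677.5

Pre-subsidy: 1553.5 - 8.5P = -144 + 9P gives P* = 97, x* = 729.
With the subsidy, sellers receive Ps = Pb + 35 for each unit, where Pb is the price buyers pay.
Supply in terms of Pb becomes xs = -144 + 9(Pb + 35) = 171 + 9Pb. Setting this equal to demand: 1553.5 - 8.5Pb = 171 + 9Pb, so Pb = 79.
Sellers receive Ps = 79 + 35 = 114; x' = 1553.5 − 8.5·79 = 882.
The subsidy expands output by 882 − 729 = 153 past the efficient level; on those units the gap between marginal cost and willingness to pay runs from 0 up to 35.
DWL = ½ × 35 × 153 = 2677.5.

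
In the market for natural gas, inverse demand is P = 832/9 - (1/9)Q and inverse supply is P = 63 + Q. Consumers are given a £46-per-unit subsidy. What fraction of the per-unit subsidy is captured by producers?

Producer share = 0.9

Pre-subsidy: 832/9 - (1/9)Q = 63 + Q gives Q* = 26.5 and P* = 89.5.
With the rebate, buyers effectively pay Pb = Ps − 46, where Ps is the price sellers receive.
On the curves, Pb = 832/9 - (1/9)Q and Ps = 63 + Q; the wedge Ps − Pb = 46 gives 63 + Q − (832/9 - (1/9)Q) = 46, so Q' = 67.9.
Then Pb = 832/9 − (1/9)·67.9 = 84.9 and Ps = 63 + 1·67.9 = 130.9.
Buyers' price falls by P* − Pb = 89.5 − 84.9 = 4.6; sellers' price rises by Ps − P* = 130.9 − 89.5 = 41.4.
So producers capture 41.4/46 = 0.9 of each unit of subsidy.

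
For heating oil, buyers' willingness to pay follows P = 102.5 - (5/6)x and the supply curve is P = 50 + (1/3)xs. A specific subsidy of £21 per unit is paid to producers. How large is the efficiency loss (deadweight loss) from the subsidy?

Deadweight loss = £189

Pre-subsidy: 102.5 - (5/6)x = 50 + (1/3)x gives x* = 45 and P* = 65.
With the subsidy, sellers receive Ps = Pb + 21 for each unit, where Pb is the price buyers pay.
On the curves, Pb = 102.5 - (5/6)x and Ps = 50 + (1/3)x; the wedge Ps − Pb = 21 gives 50 + (1/3)x − (102.5 - (5/6)x) = 21, so x' = 63.
Then Pb = 102.5 − (5/6)·63 = 50 and Ps = 50 + (1/3)·63 = 71.
The subsidy expands output by 63 − 45 = 18 past the efficient level; on those units the gap between marginal cost and willingness to pay runs from 0 up to 21.
DWL = ½ × 21 × 18 = 189.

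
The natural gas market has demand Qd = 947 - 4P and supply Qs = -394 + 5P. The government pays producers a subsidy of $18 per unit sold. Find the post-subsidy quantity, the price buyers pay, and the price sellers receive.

Q' = 391; buyers pay $139; sellers receive $157

Pre-subsidy: 947 - 4P = -394 + 5P gives P* = 149, Q* = 351.
With the subsidy, sellers receive Ps = Pb + 18 for each unit, where Pb is the price buyers pay.
Supply in terms of Pb becomes Qs = -394 + 5(Pb + 18) = -304 + 5Pb. Setting this equal to demand: 947 - 4Pb = -304 + 5Pb, so Pb = 139.
Sellers receive Ps = 139 + 18 = 157; Q' = 947 − 4·139 = 391.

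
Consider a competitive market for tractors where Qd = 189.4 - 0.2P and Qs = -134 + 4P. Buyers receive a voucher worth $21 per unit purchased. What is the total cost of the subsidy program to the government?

Pre-subsidy: 189.4 - 0.2P = -134 + 4P gives P* = 77, Q* = 174.
With the rebate, buyers effectively pay Pb = Ps − 21, where Ps is the price sellers receive.
Demand in terms of Ps becomes Qd = 189.4 − 0.2(Ps − 21) = 193.6 - 0.2Ps. Setting this equal to supply: 193.6 - 0.2Ps = -134 + 4Ps, so Ps = 78.
Buyers pay Pb = 78 − 21 = 57; Q' = -134 + 4·78 = 178.
Government outlay = subsidy × quantity = 21 × 178 = 3738.

Government cost = $3738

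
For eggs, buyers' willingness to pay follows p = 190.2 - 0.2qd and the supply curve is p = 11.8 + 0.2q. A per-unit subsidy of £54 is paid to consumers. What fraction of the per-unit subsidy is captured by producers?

Producer share = 0.5

Pre-subsidy: 190.2 - 0.2q = 11.8 + 0.2q gives q* = 446 and p* = 101.
With the rebate, buyers effectively pay pb = ps − 54, where ps is the price sellers receive.
On the curves, pb = 190.2 - 0.2q and ps = 11.8 + 0.2q; the wedge ps − pb = 54 gives 11.8 + 0.2q − (190.2 - 0.2q) = 54, so q' = 581.
Then pb = 190.2 − 0.2·581 = 74 and ps = 11.8 + 0.2·581 = 128.
Buyers' price falls by p* − pb = 101 − 74 = 27; sellers' price rises by ps − p* = 128 − 101 = 27.
So producers capture 27/54 = 0.5 of each unit of subsidy.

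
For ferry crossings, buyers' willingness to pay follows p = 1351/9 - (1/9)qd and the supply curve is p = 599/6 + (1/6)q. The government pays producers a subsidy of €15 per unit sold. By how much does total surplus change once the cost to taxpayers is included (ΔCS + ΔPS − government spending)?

Pre-subsidy: 1351/9 - (1/9)q = 599/6 + (1/6)q gives q* = 181 and p* = 130.
With the subsidy, sellers receive ps = pb + 15 for each unit, where pb is the price buyers pay.
On the curves, pb = 1351/9 - (1/9)q and ps = 599/6 + (1/6)q; the wedge ps − pb = 15 gives 599/6 + (1/6)q − (1351/9 - (1/9)q) = 15, so q' = 235.
Then pb = 1351/9 − (1/9)·235 = 124 and ps = 599/6 + (1/6)·235 = 139.
ΔCS = ½(181 + 235)(130 − 124) = 1248; ΔPS = ½(181 + 235)(139 − 130) = 1872.
Government spending = 15 × 235 = 3525.
Net change = 1248 + 1872 − 3525 = -405. The loss equals the DWL triangle ½·15·54.

Net change in total surplus = -€405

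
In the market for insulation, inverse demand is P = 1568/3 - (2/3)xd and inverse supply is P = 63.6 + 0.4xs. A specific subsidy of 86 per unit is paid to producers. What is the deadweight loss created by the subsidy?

Pre-subsidy: 1568/3 - (2/3)x = 63.6 + 0.4x gives x* = 430.375 and P* = 235.75.
With the subsidy, sellers receive Ps = Pb + 86 for each unit, where Pb is the price buyers pay.
On the curves, Pb = 1568/3 - (2/3)x and Ps = 63.6 + 0.4x; the wedge Ps − Pb = 86 gives 63.6 + 0.4x − (1568/3 - (2/3)x) = 86, so x' = 511.
Then Pb = 1568/3 − (2/3)·511 = 182 and Ps = 63.6 + 0.4·511 = 268.
The subsidy expands output by 511 − 430.375 = 80.625 past the efficient level; on those units the gap between marginal cost and willingness to pay runs from 0 up to 86.
DWL = ½ × 86 × 80.625 = 3466.875.

Deadweight loss = 3466.875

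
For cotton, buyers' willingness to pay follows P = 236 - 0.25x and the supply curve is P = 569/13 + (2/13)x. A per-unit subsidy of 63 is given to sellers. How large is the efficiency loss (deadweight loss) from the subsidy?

Deadweight loss = 4914

Pre-subsidy: 236 - 0.25x = 569/13 + (2/13)x gives x* = 476 and P* = 117.
With the subsidy, sellers receive Ps = Pb + 63 for each unit, where Pb is the price buyers pay.
On the curves, Pb = 236 - 0.25x and Ps = 569/13 + (2/13)x; the wedge Ps − Pb = 63 gives 569/13 + (2/13)x − (236 - 0.25x) = 63, so x' = 632.
Then Pb = 236 − 0.25·632 = 78 and Ps = 569/13 + (2/13)·632 = 141.
The subsidy expands output by 632 − 476 = 156 past the efficient level; on those units the gap between marginal cost and willingness to pay runs from 0 up to 63.
DWL = ½ × 63 × 156 = 4914.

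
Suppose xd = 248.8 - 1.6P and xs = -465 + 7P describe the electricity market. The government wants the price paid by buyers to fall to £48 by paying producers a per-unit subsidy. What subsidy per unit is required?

Required subsidy s = £43 per unit

At a buyer price of 48, quantity demanded is 248.8 − 1.6·48 = 172.
Sellers supply 172 only when they receive Ps with -465 + 7·Ps = 172, i.e. Ps = 91.
s = Ps − Pb = 91 − 48 = 43.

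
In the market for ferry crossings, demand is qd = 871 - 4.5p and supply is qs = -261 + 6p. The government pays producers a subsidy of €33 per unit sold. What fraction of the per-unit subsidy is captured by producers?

Producer share = 3/7

Pre-subsidy: 871 - 4.5p = -261 + 6p gives p* = 2264/21, q* = 2701/7.
With the subsidy, sellers receive ps = pb + 33 for each unit, where pb is the price buyers pay.
Supply in terms of pb becomes qs = -261 + 6(pb + 33) = -63 + 6pb. Setting this equal to demand: 871 - 4.5pb = -63 + 6pb, so pb = 1868/21.
Sellers receive ps = 1868/21 + 33 = 2561/21; q' = 871 − 4.5·(1868/21) = 3295/7.
Buyers' price falls by p* − pb = 2264/21 − 1868/21 = 132/7; sellers' price rises by ps − p* = 2561/21 − 2264/21 = 99/7.
So producers capture (99/7)/33 = 3/7 of each unit of subsidy.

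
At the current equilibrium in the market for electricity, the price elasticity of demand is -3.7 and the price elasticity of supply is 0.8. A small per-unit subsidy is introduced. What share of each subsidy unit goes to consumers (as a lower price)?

For a small subsidy around the equilibrium, the benefit split depends on the relative slopes, which at a point are proportional to the elasticities.
Buyer share = εs/(εs + |εd|) = 0.8/(0.8 + 3.7) = 8/45; seller share = |εd|/(εs + |εd|) = 37/45.

Consumer share = 8/45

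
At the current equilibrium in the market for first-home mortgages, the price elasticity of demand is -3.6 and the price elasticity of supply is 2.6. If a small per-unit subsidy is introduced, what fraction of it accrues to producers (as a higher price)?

Producer share = 18/31

For a small subsidy around the equilibrium, the benefit split depends on the relative slopes, which at a point are proportional to the elasticities.
Buyer share = εs/(εs + |εd|) = 2.6/(2.6 + 3.6) = 13/31; seller share = |εd|/(εs + |εd|) = 18/31.
So producers capture 18/31 of the subsidy.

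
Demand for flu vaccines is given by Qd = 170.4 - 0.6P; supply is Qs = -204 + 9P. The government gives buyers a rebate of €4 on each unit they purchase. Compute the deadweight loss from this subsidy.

Deadweight loss = €4.5

Pre-subsidy: 170.4 - 0.6P = -204 + 9P gives P* = 39, Q* = 147.
With the rebate, buyers effectively pay Pb = Ps − 4, where Ps is the price sellers receive.
Demand in terms of Ps becomes Qd = 170.4 − 0.6(Ps − 4) = 172.8 - 0.6Ps. Setting this equal to supply: 172.8 - 0.6Ps = -204 + 9Ps, so Ps = 39.25.
Buyers pay Pb = 39.25 − 4 = 35.25; Q' = -204 + 9·39.25 = 149.25.
The subsidy expands output by 149.25 − 147 = 2.25 past the efficient level; on those units the gap between marginal cost and willingness to pay runs from 0 up to 4.
DWL = ½ × 4 × 2.25 = 4.5.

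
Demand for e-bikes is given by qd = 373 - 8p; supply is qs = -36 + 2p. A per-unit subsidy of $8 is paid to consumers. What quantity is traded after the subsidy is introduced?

q' = 58.6

Pre-subsidy: 373 - 8p = -36 + 2p gives p* = 40.9, q* = 45.8.
With the rebate, buyers effectively pay pb = ps − 8, where ps is the price sellers receive.
Demand in terms of ps becomes qd = 373 − 8(ps − 8) = 437 - 8ps. Setting this equal to supply: 437 - 8ps = -36 + 2ps, so ps = 47.3.
Buyers pay pb = 47.3 − 8 = 39.3; q' = -36 + 2·47.3 = 58.6.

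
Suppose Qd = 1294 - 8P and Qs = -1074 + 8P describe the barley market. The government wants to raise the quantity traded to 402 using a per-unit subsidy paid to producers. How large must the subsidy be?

At Q = 402, invert demand for the buyer price: Pb = (1294 − 402)/8 = 111.5; invert supply for the seller price: Ps = (402 − (-1074))/8 = 184.5.
The subsidy must fill the gap: s = Ps − Pb = 184.5 − 111.5 = 73.

Required subsidy s = 73 per unit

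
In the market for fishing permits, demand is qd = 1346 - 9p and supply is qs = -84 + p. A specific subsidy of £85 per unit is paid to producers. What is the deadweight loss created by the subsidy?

Deadweight loss = £3251.25

Pre-subsidy: 1346 - 9p = -84 + p gives p* = 143, q* = 59.
With the subsidy, sellers receive ps = pb + 85 for each unit, where pb is the price buyers pay.
Supply in terms of pb becomes qs = -84 + 1(pb + 85) = 1 + pb. Setting this equal to demand: 1346 - 9pb = 1 + pb, so pb = 134.5.
Sellers receive ps = 134.5 + 85 = 219.5; q' = 1346 − 9·134.5 = 135.5.
The subsidy expands output by 135.5 − 59 = 76.5 past the efficient level; on those units the gap between marginal cost and willingness to pay runs from 0 up to 85.
DWL = ½ × 85 × 76.5 = 3251.25.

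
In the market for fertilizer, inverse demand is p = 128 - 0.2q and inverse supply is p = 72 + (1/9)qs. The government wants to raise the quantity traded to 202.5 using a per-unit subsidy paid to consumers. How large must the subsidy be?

At q = 202.5, from the demand curve buyers pay pb = 128 − 0.2·202.5 = 87.5; from the supply curve sellers need ps = 72 + (1/9)·202.5 = 94.5.
The subsidy must fill the gap: s = ps − pb = 94.5 − 87.5 = 7.

Required subsidy s = 7 per unit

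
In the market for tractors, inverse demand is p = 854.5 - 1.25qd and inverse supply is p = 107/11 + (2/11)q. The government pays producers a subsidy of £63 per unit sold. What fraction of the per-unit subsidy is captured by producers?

Producer share = 8/63

Pre-subsidy: 854.5 - 1.25q = 107/11 + (2/11)q gives q* = 590 and p* = 117.
With the subsidy, sellers receive ps = pb + 63 for each unit, where pb is the price buyers pay.
On the curves, pb = 854.5 - 1.25q and ps = 107/11 + (2/11)q; the wedge ps − pb = 63 gives 107/11 + (2/11)q − (854.5 - 1.25q) = 63, so q' = 634.
Then pb = 854.5 − 1.25·634 = 62 and ps = 107/11 + (2/11)·634 = 125.
Buyers' price falls by p* − pb = 117 − 62 = 55; sellers' price rises by ps − p* = 125 − 117 = 8.
So producers capture 8/63 = 8/63 of each unit of subsidy.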